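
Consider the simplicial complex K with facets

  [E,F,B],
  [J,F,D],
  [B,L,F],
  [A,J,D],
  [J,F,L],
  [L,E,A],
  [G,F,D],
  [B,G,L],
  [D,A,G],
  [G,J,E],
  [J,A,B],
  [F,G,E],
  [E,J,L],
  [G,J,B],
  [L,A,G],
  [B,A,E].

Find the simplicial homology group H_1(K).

Take the total order A < B < D < E < F < G < J < L on the vertex set. Then K (dimension 2) consists of the simplices:

  0-simplices (8): A, B, D, E, F, G, J, L
  1-simplices (24): AB, AD, AE, AG, AJ, AL, BE, BF, BG, BJ, BL, DF, DG, DJ, EF, EG, EJ, EL, FG, FJ, FL, GJ, GL, JL
  2-simplices (16): ABE, ABJ, ADG, ADJ, AEL, AGL, BEF, BFL, BGJ, BGL, DFG, DFJ, EFG, EGJ, EJL, FJL

giving chain groups C_0 ≅ Z^8, C_1 ≅ Z^24, C_2 ≅ Z^16.

∂_1: C_1 → C_0 is given by ∂[p,q] = [q] − [p].
This gives a 8×24 integer matrix of rank 7; reducing to Smith normal form yields diagonal entries (1,1,1,1,1,1,1).

The boundary map ∂_2: C_2 → C_1 sends each 2-simplex [p,q,r] to [q,r] − [p,r] + [p,q]. For instance
  ∂BGL = GL − BL + BG,
  ∂ADJ = DJ − AJ + AD.
The 24×16 boundary matrix has rank 15 and Smith normal form diag(1,1,1,1,1,1,1,1,1,1,1,1,1,1,1).

Reading off H_k = ker ∂_k / im ∂_{k+1}:

  H_1: rank ker ∂_1 − rank ∂_2 = (24 − 7) − 15 = 2, and the invariant factors of ∂_2 are all 1, so H_1 ≅ Z^2.

H_1 = Z^2.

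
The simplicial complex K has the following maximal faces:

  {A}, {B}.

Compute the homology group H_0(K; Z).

H_0 = Z^2.

We work with the vertex ordering A < B. The simplices of K, each written with vertices in increasing order, are:

  0-simplices (2): A, B

Hence C_0 ≅ Z^2.

From H_k ≅ ker(∂_k) / im(∂_{k+1}) we obtain:

  H_0: rank C_0 − rank ∂_1 = 2 − 0 = 2, and there is no ∂_1, so H_0 ≅ Z^2.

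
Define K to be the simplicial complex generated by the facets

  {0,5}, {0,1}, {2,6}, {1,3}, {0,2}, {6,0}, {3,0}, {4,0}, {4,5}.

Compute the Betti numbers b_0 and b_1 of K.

Take the total order 0 < 1 < 2 < 3 < 4 < 5 < 6 on the vertex set. Then K (dimension 1) consists of the simplices:

  0-simplices (7): [0], [1], [2], [3], [4], [5], [6]
  1-simplices (9): [0,1], [0,2], [0,3], [0,4], [0,5], [0,6], [1,3], [2,6], [4,5]

so the chain groups are C_0 ≅ Z^7, C_1 ≅ Z^9.

The boundary map ∂_1: C_1 → C_0 maps an edge to its endpoints' difference, ∂[p,q] = q − p. For instance
  ∂[0,3] = [3] − [0].
The resulting 7×9 matrix has rank 6, and its Smith normal form has invariant factors (1,1,1,1,1,1).

Now H_k = ker ∂_k / im ∂_{k+1}, so:

  H_0: rank C_0 − rank ∂_1 = 7 − 6 = 1, and the invariant factors of ∂_1 are all 1, so H_0 = Z.
  H_1: rank ker ∂_1 − rank ∂_2 = (9 − 6) − 0 = 3, and there is no ∂_2, so H_1 = Z^3.

(K is a triangulation of a wedge of 3 circles.)

Hence the Betti numbers are b_0 = 1, b_1 = 3.

b_0 = 1, b_1 = 3.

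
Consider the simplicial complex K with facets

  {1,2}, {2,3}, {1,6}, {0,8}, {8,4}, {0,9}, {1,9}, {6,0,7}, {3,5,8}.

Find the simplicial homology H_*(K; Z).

We work with the vertex ordering 0 < 1 < 2 < 3 < 4 < 5 < 6 < 7 < 8 < 9. The simplices of K, each written with vertices in increasing order, are:

  0-simplices (10): [0], [1], [2], [3], [4], [5], [6], [7], [8], [9]
  1-simplices (13): [0,6], [0,7], [0,8], [0,9], [1,2], [1,6], [1,9], [2,3], [3,5], [3,8], [4,8], [5,8], [6,7]
  2-simplices (2): [0,6,7], [3,5,8]

giving chain groups C_0 ≅ Z^10, C_1 ≅ Z^13, C_2 ≅ Z^2.

∂_1: C_1 → C_0 sends each edge [p,q] (with p < q) to q − p.
The 10×13 boundary matrix has rank 9 and Smith normal form diag(1,1,1,1,1,1,1,1,1).

Boundary ∂_2: C_2 → C_1 maps a triangle to the signed sum of its edges. For instance
  ∂[0,6,7] = [6,7] − [0,7] + [0,6],
  ∂[3,5,8] = [5,8] − [3,8] + [3,5].
The resulting 13×2 matrix has rank 2, and its Smith normal form has invariant factors (1,1).

Now H_k = ker ∂_k / im ∂_{k+1}, so:

  H_0: rank C_0 − rank ∂_1 = 10 − 9 = 1, and the invariant factors of ∂_1 are all 1, so H_0 ≅ Z.
  H_1: rank ker ∂_1 − rank ∂_2 = (13 − 9) − 2 = 2, and the invariant factors of ∂_2 are all 1, so H_1 ≅ Z^2.
  H_2: rank ker ∂_2 − rank ∂_3 = (2 − 2) − 0 = 0, and there is no ∂_3, so H_2 ≅ 0.

H_0 = Z,  H_1 = Z^2,  H_2 = 0.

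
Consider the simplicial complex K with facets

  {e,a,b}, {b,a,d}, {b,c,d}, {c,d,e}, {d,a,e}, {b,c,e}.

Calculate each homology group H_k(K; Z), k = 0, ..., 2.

Order the vertices as a < b < c < d < e. Listing each simplex with vertices in this order, K has dimension 2 with simplices:

  0-simplices (5): a, b, c, d, e
  1-simplices (9): ab, ad, ae, bc, bd, be, cd, ce, de
  2-simplices (6): abd, abe, ade, bcd, bce, cde

Hence C_0 ≅ Z^5, C_1 ≅ Z^9, C_2 ≅ Z^6.

Boundary ∂_1: C_1 → C_0 sends each edge [p,q] (with p < q) to q − p.
As a 5×9 matrix over Z this has rank 4, with invariant factors (1,1,1,1).

∂_2: C_2 → C_1 maps a triangle to the signed sum of its edges. For instance
  ∂bcd = cd − bd + bc,
  ∂bce = ce − be + bc.
As a 9×6 matrix over Z this has rank 5, with invariant factors (1,1,1,1,1).

From H_k ≅ ker(∂_k) / im(∂_{k+1}) we obtain:

  H_0: rank C_0 − rank ∂_1 = 5 − 4 = 1, and the invariant factors of ∂_1 are all 1, so H_0 ≅ Z.
  H_1: rank ker ∂_1 − rank ∂_2 = (9 − 4) − 5 = 0, and the invariant factors of ∂_2 are all 1, so H_1 ≅ 0.
  H_2: rank ker ∂_2 − rank ∂_3 = (6 − 5) − 0 = 1, and there is no ∂_3, so H_2 ≅ Z.

As a check, the Euler characteristic is 5 − 9 + 6 = 2, which agrees with 1 − 0 + 1 = 2.

H_0 ≅ Z,  H_1 = 0,  H_2 ≅ Z.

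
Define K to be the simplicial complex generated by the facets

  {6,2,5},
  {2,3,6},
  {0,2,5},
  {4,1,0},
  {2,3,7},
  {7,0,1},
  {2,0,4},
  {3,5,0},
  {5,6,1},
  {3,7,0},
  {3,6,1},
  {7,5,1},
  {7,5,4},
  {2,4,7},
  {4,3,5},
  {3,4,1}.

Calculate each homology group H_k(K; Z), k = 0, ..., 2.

H_0 ≅ Z,  H_1 ≅ Z^2,  H_2 ≅ Z.

Order the vertices as 0 < 1 < 2 < 3 < 4 < 5 < 6 < 7. Listing each simplex with vertices in this order, K has dimension 2 with simplices:

  0-simplices (8): [0], [1], [2], [3], [4], [5], [6], [7]
  1-simplices (24): (24 of them)
  2-simplices (16): [0,1,4], [0,1,7], [0,2,4], [0,2,5], [0,3,5], [0,3,7], [1,3,4], [1,3,6], [1,5,6], [1,5,7], [2,3,6], [2,3,7], [2,4,7], [2,5,6], [3,4,5], [4,5,7]

Hence C_0 ≅ Z^8, C_1 ≅ Z^24, C_2 ≅ Z^16.

∂_1: C_1 → C_0 maps an edge to its endpoints' difference, ∂[p,q] = q − p. For instance
  ∂[3,6] = [6] − [3].
The resulting 8×24 matrix has rank 7, and its Smith normal form has invariant factors (1,1,1,1,1,1,1).

Boundary ∂_2: C_2 → C_1 acts by ∂[p,q,r] = [q,r] − [p,r] + [p,q]. For instance
  ∂[1,5,6] = [5,6] − [1,6] + [1,5],
  ∂[3,4,5] = [4,5] − [3,5] + [3,4].
This gives a 24×16 integer matrix of rank 15; reducing to Smith normal form yields diagonal entries (1,1,1,1,1,1,1,1,1,1,1,1,1,1,1).

From H_k ≅ ker(∂_k) / im(∂_{k+1}) we obtain:

  H_0: rank C_0 − rank ∂_1 = 8 − 7 = 1, and the invariant factors of ∂_1 are all 1, so H_0 ≅ Z.
  H_1: rank ker ∂_1 − rank ∂_2 = (24 − 7) − 15 = 2, and the invariant factors of ∂_2 are all 1, so H_1 ≅ Z^2.
  H_2: rank ker ∂_2 − rank ∂_3 = (16 − 15) − 0 = 1, and there is no ∂_3, so H_2 ≅ Z.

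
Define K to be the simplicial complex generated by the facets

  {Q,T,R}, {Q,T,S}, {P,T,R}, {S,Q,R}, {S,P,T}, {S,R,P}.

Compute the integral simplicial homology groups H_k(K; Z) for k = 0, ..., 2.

H_0 ≅ Z,  H_1 = 0,  H_2 ≅ Z.

K has 5 vertices, 9 edges, 6 triangles.
rank ∂_0 = 0, rank ∂_1 = 4 ⇒ b_0 = 5 − 0 − 4 = 1; all invariant factors of ∂_1 are 1 so no torsion. So H_0 ≅ Z.
rank ∂_1 = 4, rank ∂_2 = 5 ⇒ b_1 = 9 − 4 − 5 = 0; all invariant factors of ∂_2 are 1 so no torsion. So H_1 ≅ 0.
rank ∂_2 = 5, rank ∂_3 = 0 ⇒ b_2 = 6 − 5 − 0 = 1. So H_2 ≅ Z.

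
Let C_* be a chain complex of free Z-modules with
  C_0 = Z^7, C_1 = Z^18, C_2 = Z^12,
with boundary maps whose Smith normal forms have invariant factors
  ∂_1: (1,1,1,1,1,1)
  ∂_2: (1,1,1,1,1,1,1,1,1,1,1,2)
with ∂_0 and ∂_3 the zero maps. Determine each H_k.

H_0: b_0 = 7 − 0 − 6 = 1; torsion from ∂_1 factors > 1: none. So H_0 = Z.
H_1: b_1 = 18 − 6 − 12 = 0; torsion from ∂_2 factors > 1: [2]. So H_1 = Z_2.
H_2: b_2 = 12 − 12 − 0 = 0; torsion from ∂_3 factors > 1: none. So H_2 = 0.

H_0 = Z,  H_1 = Z_2,  H_2 = 0.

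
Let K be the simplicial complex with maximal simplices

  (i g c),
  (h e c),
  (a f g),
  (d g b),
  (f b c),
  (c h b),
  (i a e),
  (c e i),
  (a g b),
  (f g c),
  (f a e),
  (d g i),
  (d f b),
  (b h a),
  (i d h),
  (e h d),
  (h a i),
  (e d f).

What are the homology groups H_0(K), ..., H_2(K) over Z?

H_0 = Z,  H_1 = Z × Z/2,  H_2 = 0.

Take the total order a < b < c < d < e < f < g < h < i on the vertex set. Then K (dimension 2) consists of the simplices:

  0-simplices (9): a, b, c, d, e, f, g, h, i
  1-simplices (27): ab, ae, af, ag, ah, ai, bc, bd, bf, bg, bh, ce, cf, cg, ch, ci, de, df, dg, dh, di, ef, eh, ei, fg, gi, hi
  2-simplices (18): abg, abh, aef, aei, afg, ahi, bcf, bch, bdf, bdg, ceh, cei, cfg, cgi, def, deh, dgi, dhi

giving chain groups C_0 ≅ Z^9, C_1 ≅ Z^27, C_2 ≅ Z^18.

The boundary map ∂_1: C_1 → C_0 maps an edge to its endpoints' difference, ∂[p,q] = q − p. For instance
  ∂eh = h − e.
This gives a 9×27 integer matrix of rank 8; reducing to Smith normal form yields diagonal entries (1,1,1,1,1,1,1,1).

Boundary ∂_2: C_2 → C_1 maps a triangle to the signed sum of its edges. For instance
  ∂def = ef − df + de,
  ∂dhi = hi − di + dh.
The resulting 27×18 matrix has rank 18, and its Smith normal form has invariant factors (1,1,1,1,1,1,1,1,1,1,1,1,1,1,1,1,1,2).

From H_k ≅ ker(∂_k) / im(∂_{k+1}) we obtain:

  H_0: rank C_0 − rank ∂_1 = 9 − 8 = 1, and the invariant factors of ∂_1 are all 1, so H_0 ≅ Z.
  H_1: rank ker ∂_1 − rank ∂_2 = (27 − 8) − 18 = 1, and ∂_2 has invariant factor 2 > 1, so H_1 ≅ Z × Z/2.
  H_2: rank ker ∂_2 − rank ∂_3 = (18 − 18) − 0 = 0, and there is no ∂_3, so H_2 ≅ 0.

As a check, the Euler characteristic is 9 − 27 + 18 = 0, which agrees with 1 − 1 + 0 = 0.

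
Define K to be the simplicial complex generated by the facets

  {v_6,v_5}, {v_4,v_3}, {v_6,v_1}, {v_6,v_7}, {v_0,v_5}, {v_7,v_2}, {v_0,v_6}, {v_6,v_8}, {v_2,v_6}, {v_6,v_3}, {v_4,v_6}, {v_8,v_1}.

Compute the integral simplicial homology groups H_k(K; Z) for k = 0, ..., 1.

We work with the vertex ordering v_0 < v_1 < v_2 < v_3 < v_4 < v_5 < v_6 < v_7 < v_8. The simplices of K, each written with vertices in increasing order, are:

  0-simplices (9): [v_0], [v_1], [v_2], [v_3], [v_4], [v_5], [v_6], [v_7], [v_8]
  1-simplices (12): [v_0,v_5], [v_0,v_6], [v_1,v_6], [v_1,v_8], [v_2,v_6], [v_2,v_7], [v_3,v_4], [v_3,v_6], [v_4,v_6], [v_5,v_6], [v_6,v_7], [v_6,v_8]

Hence C_0 ≅ Z^9, C_1 ≅ Z^12.

Boundary ∂_1: C_1 → C_0 maps an edge to its endpoints' difference, ∂[p,q] = q − p. For instance
  ∂[v_2,v_6] = [v_6] − [v_2].
The 9×12 boundary matrix has rank 8 and Smith normal form diag(1,1,1,1,1,1,1,1).

Computing H_k = (kernel of ∂_k) / (image of ∂_{k+1}):

  H_0: rank C_0 − rank ∂_1 = 9 − 8 = 1, and the invariant factors of ∂_1 are all 1, so H_0 = Z.
  H_1: rank ker ∂_1 − rank ∂_2 = (12 − 8) − 0 = 4, and there is no ∂_2, so H_1 = Z^4.

H_0 ≅ Z,  H_1 ≅ Z^4.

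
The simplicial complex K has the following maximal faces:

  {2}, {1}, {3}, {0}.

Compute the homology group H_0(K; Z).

H_0 = Z^4.

K has 4 vertices.
rank ∂_0 = 0, rank ∂_1 = 0 ⇒ b_0 = 4 − 0 − 0 = 4. So H_0 = Z^4.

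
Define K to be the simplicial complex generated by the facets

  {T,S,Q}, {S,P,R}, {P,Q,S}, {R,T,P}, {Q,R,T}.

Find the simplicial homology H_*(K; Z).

K has 5 vertices, 10 edges, 5 triangles.
rank ∂_0 = 0, rank ∂_1 = 4 ⇒ b_0 = 5 − 0 − 4 = 1; all invariant factors of ∂_1 are 1 so no torsion. So H_0 ≅ Z.
rank ∂_1 = 4, rank ∂_2 = 5 ⇒ b_1 = 10 − 4 − 5 = 1; all invariant factors of ∂_2 are 1 so no torsion. So H_1 ≅ Z.
rank ∂_2 = 5, rank ∂_3 = 0 ⇒ b_2 = 5 − 5 − 0 = 0. So H_2 ≅ 0.

H_0 = Z,  H_1 = Z,  H_2 = 0.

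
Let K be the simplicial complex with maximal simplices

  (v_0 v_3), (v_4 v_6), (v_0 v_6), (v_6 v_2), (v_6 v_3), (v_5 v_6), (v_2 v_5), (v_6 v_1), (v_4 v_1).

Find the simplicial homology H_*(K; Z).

H_0 ≅ Z,  H_1 ≅ Z^3.

We work with the vertex ordering v_0 < v_1 < v_2 < v_3 < v_4 < v_5 < v_6. The simplices of K, each written with vertices in increasing order, are:

  0-simplices (7): [v_0], [v_1], [v_2], [v_3], [v_4], [v_5], [v_6]
  1-simplices (9): [v_0,v_3], [v_0,v_6], [v_1,v_4], [v_1,v_6], [v_2,v_5], [v_2,v_6], [v_3,v_6], [v_4,v_6], [v_5,v_6]

giving chain groups C_0 ≅ Z^7, C_1 ≅ Z^9.

Boundary ∂_1: C_1 → C_0 is given by ∂[p,q] = [q] − [p]. For instance
  ∂[v_3,v_6] = [v_6] − [v_3].
The 7×9 boundary matrix has rank 6 and Smith normal form diag(1,1,1,1,1,1).

Reading off H_k = ker ∂_k / im ∂_{k+1}:

  H_0: rank C_0 − rank ∂_1 = 7 − 6 = 1, and the invariant factors of ∂_1 are all 1, so H_0 ≅ Z.
  H_1: rank ker ∂_1 − rank ∂_2 = (9 − 6) − 0 = 3, and there is no ∂_2, so H_1 ≅ Z^3.

As a check, the Euler characteristic is 7 − 9 = -2, which agrees with 1 − 3 = -2.
(K is a triangulation of a wedge of 3 circles.)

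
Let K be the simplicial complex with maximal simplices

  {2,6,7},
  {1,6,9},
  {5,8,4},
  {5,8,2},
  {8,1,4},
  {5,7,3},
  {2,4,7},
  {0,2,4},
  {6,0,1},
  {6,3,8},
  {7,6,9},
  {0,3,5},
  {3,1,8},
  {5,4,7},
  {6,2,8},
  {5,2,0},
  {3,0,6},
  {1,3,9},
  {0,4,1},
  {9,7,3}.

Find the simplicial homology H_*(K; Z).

Take the total order 0 < 1 < 2 < 3 < 4 < 5 < 6 < 7 < 8 < 9 on the vertex set. Then K (dimension 2) consists of the simplices:

  0-simplices (10): [0], [1], [2], [3], [4], [5], [6], [7], [8], [9]
  1-simplices (30): (30 of them)
  2-simplices (20): (20 of them)

Hence C_0 ≅ Z^10, C_1 ≅ Z^30, C_2 ≅ Z^20.

∂_1: C_1 → C_0 sends each edge [p,q] (with p < q) to q − p. For instance
  ∂[1,3] = [3] − [1].
As a 10×30 matrix over Z this has rank 9, with invariant factors (1,1,1,1,1,1,1,1,1).

∂_2: C_2 → C_1 maps a triangle to the signed sum of its edges. For instance
  ∂[3,5,7] = [5,7] − [3,7] + [3,5],
  ∂[2,5,8] = [5,8] − [2,8] + [2,5].
The 30×20 boundary matrix has rank 20 and Smith normal form diag(1,1,1,1,1,1,1,1,1,1,1,1,1,1,1,1,1,1,1,2).

From H_k ≅ ker(∂_k) / im(∂_{k+1}) we obtain:

  H_0: rank C_0 − rank ∂_1 = 10 − 9 = 1, and the invariant factors of ∂_1 are all 1, so H_0 = Z.
  H_1: rank ker ∂_1 − rank ∂_2 = (30 − 9) − 20 = 1, and ∂_2 has invariant factor 2 > 1, so H_1 = Z ⊕ Z/2.
  H_2: rank ker ∂_2 − rank ∂_3 = (20 − 20) − 0 = 0, and there is no ∂_3, so H_2 = 0.

H_0 ≅ Z,  H_1 ≅ Z ⊕ Z/2,  H_2 = 0.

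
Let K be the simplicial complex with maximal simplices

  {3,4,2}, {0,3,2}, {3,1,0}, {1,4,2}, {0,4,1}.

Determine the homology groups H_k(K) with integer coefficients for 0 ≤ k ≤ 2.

H_0 ≅ Z,  H_1 ≅ Z,  H_2 = 0.

Take the total order 0 < 1 < 2 < 3 < 4 on the vertex set. Then K (dimension 2) consists of the simplices:

  0-simplices (5): [0], [1], [2], [3], [4]
  1-simplices (10): [0,1], [0,2], [0,3], [0,4], [1,2], [1,3], [1,4], [2,3], [2,4], [3,4]
  2-simplices (5): [0,1,3], [0,1,4], [0,2,3], [1,2,4], [2,3,4]

so the chain groups are C_0 ≅ Z^5, C_1 ≅ Z^10, C_2 ≅ Z^5.

The boundary map ∂_1: C_1 → C_0 is given by ∂[p,q] = [q] − [p].
As a 5×10 matrix over Z this has rank 4, with invariant factors (1,1,1,1).

Boundary ∂_2: C_2 → C_1 maps a triangle to the signed sum of its edges. For instance
  ∂[2,3,4] = [3,4] − [2,4] + [2,3],
  ∂[0,1,3] = [1,3] − [0,3] + [0,1].
This gives a 10×5 integer matrix of rank 5; reducing to Smith normal form yields diagonal entries (1,1,1,1,1).

Now H_k = ker ∂_k / im ∂_{k+1}, so:

  H_0: rank C_0 − rank ∂_1 = 5 − 4 = 1, and the invariant factors of ∂_1 are all 1, so H_0 ≅ Z.
  H_1: rank ker ∂_1 − rank ∂_2 = (10 − 4) − 5 = 1, and the invariant factors of ∂_2 are all 1, so H_1 ≅ Z.
  H_2: rank ker ∂_2 − rank ∂_3 = (5 − 5) − 0 = 0, and there is no ∂_3, so H_2 ≅ 0.

As a check, the Euler characteristic is 5 − 10 + 5 = 0, which agrees with 1 − 1 + 0 = 0.
(K is a triangulation of the Möbius band.)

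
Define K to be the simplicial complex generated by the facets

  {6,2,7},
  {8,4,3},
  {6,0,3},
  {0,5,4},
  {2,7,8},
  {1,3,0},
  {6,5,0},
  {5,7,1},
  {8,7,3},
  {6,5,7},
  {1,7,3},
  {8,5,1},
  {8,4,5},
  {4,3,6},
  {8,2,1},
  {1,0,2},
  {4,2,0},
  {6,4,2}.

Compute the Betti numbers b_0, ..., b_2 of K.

b_0 = 1, b_1 = 1, b_2 = 0.

Take the total order 0 < 1 < 2 < 3 < 4 < 5 < 6 < 7 < 8 on the vertex set. Then K (dimension 2) consists of the simplices:

  0-simplices (9): [0], [1], [2], [3], [4], [5], [6], [7], [8]
  1-simplices (27): (27 of them)
  2-simplices (18): [0,1,2], [0,1,3], [0,2,4], [0,3,6], [0,4,5], [0,5,6], [1,2,8], [1,3,7], [1,5,7], [1,5,8], [2,4,6], [2,6,7], [2,7,8], [3,4,6], [3,4,8], [3,7,8], [4,5,8], [5,6,7]

Hence C_0 ≅ Z^9, C_1 ≅ Z^27, C_2 ≅ Z^18.

The boundary map ∂_1: C_1 → C_0 sends each edge [p,q] (with p < q) to q − p. For instance
  ∂[2,7] = [7] − [2].
As a 9×27 matrix over Z this has rank 8, with invariant factors (1,1,1,1,1,1,1,1).

Boundary ∂_2: C_2 → C_1 sends each 2-simplex [p,q,r] to [q,r] − [p,r] + [p,q]. For instance
  ∂[2,7,8] = [7,8] − [2,8] + [2,7],
  ∂[3,4,6] = [4,6] − [3,6] + [3,4].
As a 27×18 matrix over Z this has rank 18, with invariant factors (1,1,1,1,1,1,1,1,1,1,1,1,1,1,1,1,1,2).

Now H_k = ker ∂_k / im ∂_{k+1}, so:

  H_0: rank C_0 − rank ∂_1 = 9 − 8 = 1, and the invariant factors of ∂_1 are all 1, so H_0 = Z.
  H_1: rank ker ∂_1 − rank ∂_2 = (27 − 8) − 18 = 1, and ∂_2 has invariant factor 2 > 1, so H_1 = Z × Z/2.
  H_2: rank ker ∂_2 − rank ∂_3 = (18 − 18) − 0 = 0, and there is no ∂_3, so H_2 = 0.

(K is a triangulation of the Klein bottle.)

Hence the Betti numbers are b_0 = 1, b_1 = 1, b_2 = 0.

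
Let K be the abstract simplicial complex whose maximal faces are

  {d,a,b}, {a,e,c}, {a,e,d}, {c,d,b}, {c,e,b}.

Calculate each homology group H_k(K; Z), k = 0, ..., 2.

We work with the vertex ordering a < b < c < d < e. The simplices of K, each written with vertices in increasing order, are:

  0-simplices (5): a, b, c, d, e
  1-simplices (10): ab, ac, ad, ae, bc, bd, be, cd, ce, de
  2-simplices (5): abd, ace, ade, bcd, bce

giving chain groups C_0 ≅ Z^5, C_1 ≅ Z^10, C_2 ≅ Z^5.

Boundary ∂_1: C_1 → C_0 maps an edge to its endpoints' difference, ∂[p,q] = q − p.
The 5×10 boundary matrix has rank 4 and Smith normal form diag(1,1,1,1).

The boundary map ∂_2: C_2 → C_1 acts by ∂[p,q,r] = [q,r] − [p,r] + [p,q]. For instance
  ∂bcd = cd − bd + bc,
  ∂ace = ce − ae + ac.
This gives a 10×5 integer matrix of rank 5; reducing to Smith normal form yields diagonal entries (1,1,1,1,1).

Computing H_k = (kernel of ∂_k) / (image of ∂_{k+1}):

  H_0: rank C_0 − rank ∂_1 = 5 − 4 = 1, and the invariant factors of ∂_1 are all 1, so H_0 ≅ Z.
  H_1: rank ker ∂_1 − rank ∂_2 = (10 − 4) − 5 = 1, and the invariant factors of ∂_2 are all 1, so H_1 ≅ Z.
  H_2: rank ker ∂_2 − rank ∂_3 = (5 − 5) − 0 = 0, and there is no ∂_3, so H_2 ≅ 0.

(K is a triangulation of the Möbius band.)

H_0 = Z,  H_1 = Z,  H_2 = 0.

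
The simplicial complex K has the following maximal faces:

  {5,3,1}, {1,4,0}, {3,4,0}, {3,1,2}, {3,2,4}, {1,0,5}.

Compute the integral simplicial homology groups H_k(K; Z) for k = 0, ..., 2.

H_0 ≅ Z,  H_1 ≅ Z,  H_2 = 0.

Fix the vertex order 0 < 1 < 2 < 3 < 4 < 5 and write every simplex with vertices in increasing order. Then dim K = 2 and the simplices of K are:

  0-simplices (6): [0], [1], [2], [3], [4], [5]
  1-simplices (12): [0,1], [0,3], [0,4], [0,5], [1,2], [1,3], [1,4], [1,5], [2,3], [2,4], [3,4], [3,5]
  2-simplices (6): [0,1,4], [0,1,5], [0,3,4], [1,2,3], [1,3,5], [2,3,4]

Hence C_0 ≅ Z^6, C_1 ≅ Z^12, C_2 ≅ Z^6.

Boundary ∂_1: C_1 → C_0 sends each edge [p,q] (with p < q) to q − p. For instance
  ∂[0,4] = [4] − [0].
This gives a 6×12 integer matrix of rank 5; reducing to Smith normal form yields diagonal entries (1,1,1,1,1).

Boundary ∂_2: C_2 → C_1 sends each 2-simplex [p,q,r] to [q,r] − [p,r] + [p,q]. For instance
  ∂[1,3,5] = [3,5] − [1,5] + [1,3],
  ∂[0,1,4] = [1,4] − [0,4] + [0,1].
The resulting 12×6 matrix has rank 6, and its Smith normal form has invariant factors (1,1,1,1,1,1).

Reading off H_k = ker ∂_k / im ∂_{k+1}:

  H_0: rank C_0 − rank ∂_1 = 6 − 5 = 1, and the invariant factors of ∂_1 are all 1, so H_0 ≅ Z.
  H_1: rank ker ∂_1 − rank ∂_2 = (12 − 5) − 6 = 1, and the invariant factors of ∂_2 are all 1, so H_1 ≅ Z.
  H_2: rank ker ∂_2 − rank ∂_3 = (6 − 6) − 0 = 0, and there is no ∂_3, so H_2 ≅ 0.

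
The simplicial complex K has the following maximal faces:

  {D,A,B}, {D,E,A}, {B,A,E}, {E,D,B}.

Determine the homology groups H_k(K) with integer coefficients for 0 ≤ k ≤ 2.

H_0 = Z,  H_1 = 0,  H_2 = Z.

Take the total order A < B < D < E on the vertex set. Then K (dimension 2) consists of the simplices:

  0-simplices (4): A, B, D, E
  1-simplices (6): AB, AD, AE, BD, BE, DE
  2-simplices (4): ABD, ABE, ADE, BDE

so the chain groups are C_0 ≅ Z^4, C_1 ≅ Z^6, C_2 ≅ Z^4.

Boundary ∂_1: C_1 → C_0 sends each edge [p,q] (with p < q) to q − p.
As a 4×6 matrix over Z this has rank 3, with invariant factors (1,1,1).

∂_2: C_2 → C_1 maps a triangle to the signed sum of its edges. For instance
  ∂ABD = BD − AD + AB,
  ∂ABE = BE − AE + AB.
This gives a 6×4 integer matrix of rank 3; reducing to Smith normal form yields diagonal entries (1,1,1).

From H_k ≅ ker(∂_k) / im(∂_{k+1}) we obtain:

  H_0: rank C_0 − rank ∂_1 = 4 − 3 = 1, and the invariant factors of ∂_1 are all 1, so H_0 ≅ Z.
  H_1: rank ker ∂_1 − rank ∂_2 = (6 − 3) − 3 = 0, and the invariant factors of ∂_2 are all 1, so H_1 ≅ 0.
  H_2: rank ker ∂_2 − rank ∂_3 = (4 − 3) − 0 = 1, and there is no ∂_3, so H_2 ≅ Z.

(K is a triangulation of the 2-sphere S^2.)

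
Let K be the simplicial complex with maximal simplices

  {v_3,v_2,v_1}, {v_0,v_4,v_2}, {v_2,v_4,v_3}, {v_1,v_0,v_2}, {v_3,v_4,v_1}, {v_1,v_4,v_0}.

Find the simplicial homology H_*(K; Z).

H_0 ≅ Z,  H_1 = 0,  H_2 ≅ Z.

Order the vertices as v_0 < v_1 < v_2 < v_3 < v_4. Listing each simplex with vertices in this order, K has dimension 2 with simplices:

  0-simplices (5): [v_0], [v_1], [v_2], [v_3], [v_4]
  1-simplices (9): [v_0,v_1], [v_0,v_2], [v_0,v_4], [v_1,v_2], [v_1,v_3], [v_1,v_4], [v_2,v_3], [v_2,v_4], [v_3,v_4]
  2-simplices (6): [v_0,v_1,v_2], [v_0,v_1,v_4], [v_0,v_2,v_4], [v_1,v_2,v_3], [v_1,v_3,v_4], [v_2,v_3,v_4]

giving chain groups C_0 ≅ Z^5, C_1 ≅ Z^9, C_2 ≅ Z^6.

Boundary ∂_1: C_1 → C_0 sends each edge [p,q] (with p < q) to q − p. For instance
  ∂[v_2,v_3] = [v_3] − [v_2].
As a 5×9 matrix over Z this has rank 4, with invariant factors (1,1,1,1).

∂_2: C_2 → C_1 sends each 2-simplex [p,q,r] to [q,r] − [p,r] + [p,q]. For instance
  ∂[v_1,v_2,v_3] = [v_2,v_3] − [v_1,v_3] + [v_1,v_2],
  ∂[v_0,v_1,v_2] = [v_1,v_2] − [v_0,v_2] + [v_0,v_1].
The resulting 9×6 matrix has rank 5, and its Smith normal form has invariant factors (1,1,1,1,1).

Computing H_k = (kernel of ∂_k) / (image of ∂_{k+1}):

  H_0: rank C_0 − rank ∂_1 = 5 − 4 = 1, and the invariant factors of ∂_1 are all 1, so H_0 = Z.
  H_1: rank ker ∂_1 − rank ∂_2 = (9 − 4) − 5 = 0, and the invariant factors of ∂_2 are all 1, so H_1 = 0.
  H_2: rank ker ∂_2 − rank ∂_3 = (6 − 5) − 0 = 1, and there is no ∂_3, so H_2 = Z.

As a check, the Euler characteristic is 5 − 9 + 6 = 2, which agrees with 1 − 0 + 1 = 2.
(K is a triangulation of the 2-sphere S^2.)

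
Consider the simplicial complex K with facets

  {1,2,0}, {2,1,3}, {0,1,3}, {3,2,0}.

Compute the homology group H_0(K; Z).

K has 4 vertices, 6 edges, 4 triangles.
rank ∂_0 = 0, rank ∂_1 = 3 ⇒ b_0 = 4 − 0 − 3 = 1; all invariant factors of ∂_1 are 1 so no torsion. So H_0 ≅ Z.

H_0 = Z.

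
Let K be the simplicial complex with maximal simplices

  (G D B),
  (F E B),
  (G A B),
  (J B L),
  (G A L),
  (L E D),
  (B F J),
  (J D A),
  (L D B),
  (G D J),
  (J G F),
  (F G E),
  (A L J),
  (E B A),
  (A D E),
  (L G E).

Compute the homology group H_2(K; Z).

K has 8 vertices, 24 edges, 16 triangles.
rank ∂_2 = 15, rank ∂_3 = 0 ⇒ b_2 = 16 − 15 − 0 = 1. So H_2 = Z.

H_2 ≅ Z.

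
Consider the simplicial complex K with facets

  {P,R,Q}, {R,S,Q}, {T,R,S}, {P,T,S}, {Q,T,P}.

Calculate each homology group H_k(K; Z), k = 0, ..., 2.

K has 5 vertices, 10 edges, 5 triangles.
rank ∂_0 = 0, rank ∂_1 = 4 ⇒ b_0 = 5 − 0 − 4 = 1; all invariant factors of ∂_1 are 1 so no torsion. So H_0 = Z.
rank ∂_1 = 4, rank ∂_2 = 5 ⇒ b_1 = 10 − 4 − 5 = 1; all invariant factors of ∂_2 are 1 so no torsion. So H_1 = Z.
rank ∂_2 = 5, rank ∂_3 = 0 ⇒ b_2 = 5 − 5 − 0 = 0. So H_2 = 0.

H_0 = Z,  H_1 = Z,  H_2 = 0.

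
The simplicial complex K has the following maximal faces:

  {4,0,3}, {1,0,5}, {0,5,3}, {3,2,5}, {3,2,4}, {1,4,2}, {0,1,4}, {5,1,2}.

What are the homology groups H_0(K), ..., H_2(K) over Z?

We work with the vertex ordering 0 < 1 < 2 < 3 < 4 < 5. The simplices of K, each written with vertices in increasing order, are:

  0-simplices (6): [0], [1], [2], [3], [4], [5]
  1-simplices (12): [0,1], [0,3], [0,4], [0,5], [1,2], [1,4], [1,5], [2,3], [2,4], [2,5], [3,4], [3,5]
  2-simplices (8): [0,1,4], [0,1,5], [0,3,4], [0,3,5], [1,2,4], [1,2,5], [2,3,4], [2,3,5]

so the chain groups are C_0 ≅ Z^6, C_1 ≅ Z^12, C_2 ≅ Z^8.

Boundary ∂_1: C_1 → C_0 sends each edge [p,q] (with p < q) to q − p. For instance
  ∂[1,4] = [4] − [1].
The 6×12 boundary matrix has rank 5 and Smith normal form diag(1,1,1,1,1).

The boundary map ∂_2: C_2 → C_1 sends each 2-simplex [p,q,r] to [q,r] − [p,r] + [p,q]. For instance
  ∂[1,2,4] = [2,4] − [1,4] + [1,2],
  ∂[2,3,4] = [3,4] − [2,4] + [2,3].
The 12×8 boundary matrix has rank 7 and Smith normal form diag(1,1,1,1,1,1,1).

Computing H_k = (kernel of ∂_k) / (image of ∂_{k+1}):

  H_0: rank C_0 − rank ∂_1 = 6 − 5 = 1, and the invariant factors of ∂_1 are all 1, so H_0 ≅ Z.
  H_1: rank ker ∂_1 − rank ∂_2 = (12 − 5) − 7 = 0, and the invariant factors of ∂_2 are all 1, so H_1 ≅ 0.
  H_2: rank ker ∂_2 − rank ∂_3 = (8 − 7) − 0 = 1, and there is no ∂_3, so H_2 ≅ Z.

(K is a triangulation of the 2-sphere S^2.)

H_0 = Z,  H_1 = 0,  H_2 = Z.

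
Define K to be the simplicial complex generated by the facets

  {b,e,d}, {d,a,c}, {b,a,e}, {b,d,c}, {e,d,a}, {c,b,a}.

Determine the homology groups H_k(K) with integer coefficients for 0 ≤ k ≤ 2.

H_0 ≅ Z,  H_1 = 0,  H_2 ≅ Z.

Take the total order a < b < c < d < e on the vertex set. Then K (dimension 2) consists of the simplices:

  0-simplices (5): a, b, c, d, e
  1-simplices (9): ab, ac, ad, ae, bc, bd, be, cd, de
  2-simplices (6): abc, abe, acd, ade, bcd, bde

giving chain groups C_0 ≅ Z^5, C_1 ≅ Z^9, C_2 ≅ Z^6.

The boundary map ∂_1: C_1 → C_0 is given by ∂[p,q] = [q] − [p].
As a 5×9 matrix over Z this has rank 4, with invariant factors (1,1,1,1).

Boundary ∂_2: C_2 → C_1 acts by ∂[p,q,r] = [q,r] − [p,r] + [p,q]. For instance
  ∂abc = bc − ac + ab,
  ∂ade = de − ae + ad.
The resulting 9×6 matrix has rank 5, and its Smith normal form has invariant factors (1,1,1,1,1).

Now H_k = ker ∂_k / im ∂_{k+1}, so:

  H_0: rank C_0 − rank ∂_1 = 5 − 4 = 1, and the invariant factors of ∂_1 are all 1, so H_0 ≅ Z.
  H_1: rank ker ∂_1 − rank ∂_2 = (9 − 4) − 5 = 0, and the invariant factors of ∂_2 are all 1, so H_1 ≅ 0.
  H_2: rank ker ∂_2 − rank ∂_3 = (6 − 5) − 0 = 1, and there is no ∂_3, so H_2 ≅ Z.

(K is a triangulation of the 2-sphere S^2.)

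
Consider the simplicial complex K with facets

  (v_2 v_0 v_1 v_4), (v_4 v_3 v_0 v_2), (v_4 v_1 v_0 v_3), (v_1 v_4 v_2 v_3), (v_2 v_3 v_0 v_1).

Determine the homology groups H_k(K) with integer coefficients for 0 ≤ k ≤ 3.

H_0 = Z,  H_1 = 0,  H_2 = 0,  H_3 = Z.

We work with the vertex ordering v_0 < v_1 < v_2 < v_3 < v_4. The simplices of K, each written with vertices in increasing order, are:

  0-simplices (5): [v_0], [v_1], [v_2], [v_3], [v_4]
  1-simplices (10): [v_0,v_1], [v_0,v_2], [v_0,v_3], [v_0,v_4], [v_1,v_2], [v_1,v_3], [v_1,v_4], [v_2,v_3], [v_2,v_4], [v_3,v_4]
  2-simplices (10): [v_0,v_1,v_2], [v_0,v_1,v_3], [v_0,v_1,v_4], [v_0,v_2,v_3], [v_0,v_2,v_4], [v_0,v_3,v_4], [v_1,v_2,v_3], [v_1,v_2,v_4], [v_1,v_3,v_4], [v_2,v_3,v_4]
  3-simplices (5): [v_0,v_1,v_2,v_3], [v_0,v_1,v_2,v_4], [v_0,v_1,v_3,v_4], [v_0,v_2,v_3,v_4], [v_1,v_2,v_3,v_4]

giving chain groups C_0 ≅ Z^5, C_1 ≅ Z^10, C_2 ≅ Z^10, C_3 ≅ Z^5.

∂_1: C_1 → C_0 is given by ∂[p,q] = [q] − [p]. For instance
  ∂[v_3,v_4] = [v_4] − [v_3].
As a 5×10 matrix over Z this has rank 4, with invariant factors (1,1,1,1).

Boundary ∂_2: C_2 → C_1 sends each 2-simplex [p,q,r] to [q,r] − [p,r] + [p,q]. For instance
  ∂[v_0,v_2,v_3] = [v_2,v_3] − [v_0,v_3] + [v_0,v_2],
  ∂[v_1,v_3,v_4] = [v_3,v_4] − [v_1,v_4] + [v_1,v_3].
This gives a 10×10 integer matrix of rank 6; reducing to Smith normal form yields diagonal entries (1,1,1,1,1,1).

The boundary map ∂_3: C_3 → C_2 sends each 3-simplex σ to the alternating sum Σ_i (−1)^i (σ with its i-th vertex removed). For instance
  ∂[v_0,v_1,v_2,v_3] = [v_1,v_2,v_3] − [v_0,v_2,v_3] + [v_0,v_1,v_3] − [v_0,v_1,v_2],
  ∂[v_0,v_1,v_2,v_4] = [v_1,v_2,v_4] − [v_0,v_2,v_4] + [v_0,v_1,v_4] − [v_0,v_1,v_2].
The resulting 10×5 matrix has rank 4, and its Smith normal form has invariant factors (1,1,1,1).

From H_k ≅ ker(∂_k) / im(∂_{k+1}) we obtain:

  H_0: rank C_0 − rank ∂_1 = 5 − 4 = 1, and the invariant factors of ∂_1 are all 1, so H_0 ≅ Z.
  H_1: rank ker ∂_1 − rank ∂_2 = (10 − 4) − 6 = 0, and the invariant factors of ∂_2 are all 1, so H_1 ≅ 0.
  H_2: rank ker ∂_2 − rank ∂_3 = (10 − 6) − 4 = 0, and the invariant factors of ∂_3 are all 1, so H_2 ≅ 0.
  H_3: rank ker ∂_3 − rank ∂_4 = (5 − 4) − 0 = 1, and there is no ∂_4, so H_3 ≅ Z.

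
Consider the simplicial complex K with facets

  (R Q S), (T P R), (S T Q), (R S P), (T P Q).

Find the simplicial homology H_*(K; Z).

H_0 ≅ Z,  H_1 ≅ Z,  H_2 = 0.

We work with the vertex ordering P < Q < R < S < T. The simplices of K, each written with vertices in increasing order, are:

  0-simplices (5): P, Q, R, S, T
  1-simplices (10): PQ, PR, PS, PT, QR, QS, QT, RS, RT, ST
  2-simplices (5): PQT, PRS, PRT, QRS, QST

so the chain groups are C_0 ≅ Z^5, C_1 ≅ Z^10, C_2 ≅ Z^5.

Boundary ∂_1: C_1 → C_0 is given by ∂[p,q] = [q] − [p]. For instance
  ∂RS = S − R.
This gives a 5×10 integer matrix of rank 4; reducing to Smith normal form yields diagonal entries (1,1,1,1).

∂_2: C_2 → C_1 sends each 2-simplex [p,q,r] to [q,r] − [p,r] + [p,q]. For instance
  ∂QST = ST − QT + QS,
  ∂PRS = RS − PS + PR.
The resulting 10×5 matrix has rank 5, and its Smith normal form has invariant factors (1,1,1,1,1).

Reading off H_k = ker ∂_k / im ∂_{k+1}:

  H_0: rank C_0 − rank ∂_1 = 5 − 4 = 1, and the invariant factors of ∂_1 are all 1, so H_0 = Z.
  H_1: rank ker ∂_1 − rank ∂_2 = (10 − 4) − 5 = 1, and the invariant factors of ∂_2 are all 1, so H_1 = Z.
  H_2: rank ker ∂_2 − rank ∂_3 = (5 − 5) − 0 = 0, and there is no ∂_3, so H_2 = 0.

As a check, the Euler characteristic is 5 − 10 + 5 = 0, which agrees with 1 − 1 + 0 = 0.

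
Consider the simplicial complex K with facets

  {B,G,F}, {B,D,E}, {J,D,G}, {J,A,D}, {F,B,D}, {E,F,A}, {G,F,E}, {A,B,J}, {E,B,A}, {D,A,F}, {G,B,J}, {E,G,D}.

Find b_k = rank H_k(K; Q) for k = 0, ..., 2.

b_0 = 1, b_1 = 0, b_2 = 0.

Order the vertices as A < B < D < E < F < G < J. Listing each simplex with vertices in this order, K has dimension 2 with simplices:

  0-simplices (7): A, B, D, E, F, G, J
  1-simplices (18): AB, AD, AE, AF, AJ, BD, BE, BF, BG, BJ, DE, DF, DG, DJ, EF, EG, FG, GJ
  2-simplices (12): ABE, ABJ, ADF, ADJ, AEF, BDE, BDF, BFG, BGJ, DEG, DGJ, EFG

so the chain groups are C_0 ≅ Z^7, C_1 ≅ Z^18, C_2 ≅ Z^12.

Boundary ∂_1: C_1 → C_0 sends each edge [p,q] (with p < q) to q − p. For instance
  ∂BJ = J − B.
The resulting 7×18 matrix has rank 6, and its Smith normal form has invariant factors (1,1,1,1,1,1).

The boundary map ∂_2: C_2 → C_1 maps a triangle to the signed sum of its edges. For instance
  ∂BGJ = GJ − BJ + BG,
  ∂BFG = FG − BG + BF.
The resulting 18×12 matrix has rank 12, and its Smith normal form has invariant factors (1,1,1,1,1,1,1,1,1,1,1,2).

Computing H_k = (kernel of ∂_k) / (image of ∂_{k+1}):

  H_0: rank C_0 − rank ∂_1 = 7 − 6 = 1, and the invariant factors of ∂_1 are all 1, so H_0 = Z.
  H_1: rank ker ∂_1 − rank ∂_2 = (18 − 6) − 12 = 0, and ∂_2 has invariant factor 2 > 1, so H_1 = Z/2.
  H_2: rank ker ∂_2 − rank ∂_3 = (12 − 12) − 0 = 0, and there is no ∂_3, so H_2 = 0.

Hence the Betti numbers are b_0 = 1, b_1 = 0, b_2 = 0.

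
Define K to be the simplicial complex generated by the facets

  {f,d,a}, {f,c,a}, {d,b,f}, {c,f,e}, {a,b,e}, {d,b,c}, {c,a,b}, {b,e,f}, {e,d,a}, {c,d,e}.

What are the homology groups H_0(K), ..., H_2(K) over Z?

H_0 ≅ Z,  H_1 ≅ Z/2,  H_2 = 0.

Order the vertices as a < b < c < d < e < f. Listing each simplex with vertices in this order, K has dimension 2 with simplices:

  0-simplices (6): a, b, c, d, e, f
  1-simplices (15): ab, ac, ad, ae, af, bc, bd, be, bf, cd, ce, cf, de, df, ef
  2-simplices (10): abc, abe, acf, ade, adf, bcd, bdf, bef, cde, cef

Hence C_0 ≅ Z^6, C_1 ≅ Z^15, C_2 ≅ Z^10.

The boundary map ∂_1: C_1 → C_0 is given by ∂[p,q] = [q] − [p].
This gives a 6×15 integer matrix of rank 5; reducing to Smith normal form yields diagonal entries (1,1,1,1,1).

∂_2: C_2 → C_1 maps a triangle to the signed sum of its edges. For instance
  ∂bef = ef − bf + be,
  ∂ade = de − ae + ad.
This gives a 15×10 integer matrix of rank 10; reducing to Smith normal form yields diagonal entries (1,1,1,1,1,1,1,1,1,2).

Reading off H_k = ker ∂_k / im ∂_{k+1}:

  H_0: rank C_0 − rank ∂_1 = 6 − 5 = 1, and the invariant factors of ∂_1 are all 1, so H_0 ≅ Z.
  H_1: rank ker ∂_1 − rank ∂_2 = (15 − 5) − 10 = 0, and ∂_2 has invariant factor 2 > 1, so H_1 ≅ Z/2.
  H_2: rank ker ∂_2 − rank ∂_3 = (10 − 10) − 0 = 0, and there is no ∂_3, so H_2 ≅ 0.

(K is a triangulation of the real projective plane RP^2.)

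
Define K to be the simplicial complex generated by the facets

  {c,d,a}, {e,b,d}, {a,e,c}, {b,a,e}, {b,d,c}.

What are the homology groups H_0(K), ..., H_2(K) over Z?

H_0 = Z,  H_1 = Z,  H_2 = 0.

We work with the vertex ordering a < b < c < d < e. The simplices of K, each written with vertices in increasing order, are:

  0-simplices (5): a, b, c, d, e
  1-simplices (10): ab, ac, ad, ae, bc, bd, be, cd, ce, de
  2-simplices (5): abe, acd, ace, bcd, bde

Hence C_0 ≅ Z^5, C_1 ≅ Z^10, C_2 ≅ Z^5.

∂_1: C_1 → C_0 sends each edge [p,q] (with p < q) to q − p.
This gives a 5×10 integer matrix of rank 4; reducing to Smith normal form yields diagonal entries (1,1,1,1).

Boundary ∂_2: C_2 → C_1 maps a triangle to the signed sum of its edges. For instance
  ∂bcd = cd − bd + bc,
  ∂acd = cd − ad + ac.
The resulting 10×5 matrix has rank 5, and its Smith normal form has invariant factors (1,1,1,1,1).

From H_k ≅ ker(∂_k) / im(∂_{k+1}) we obtain:

  H_0: rank C_0 − rank ∂_1 = 5 − 4 = 1, and the invariant factors of ∂_1 are all 1, so H_0 = Z.
  H_1: rank ker ∂_1 − rank ∂_2 = (10 − 4) − 5 = 1, and the invariant factors of ∂_2 are all 1, so H_1 = Z.
  H_2: rank ker ∂_2 − rank ∂_3 = (5 − 5) − 0 = 0, and there is no ∂_3, so H_2 = 0.

As a check, the Euler characteristic is 5 − 10 + 5 = 0, which agrees with 1 − 1 + 0 = 0.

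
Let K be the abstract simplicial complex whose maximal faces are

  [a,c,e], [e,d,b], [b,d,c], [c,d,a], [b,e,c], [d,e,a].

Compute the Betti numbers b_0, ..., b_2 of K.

b_0 = 1, b_1 = 0, b_2 = 1.

Fix the vertex order a < b < c < d < e and write every simplex with vertices in increasing order. Then dim K = 2 and the simplices of K are:

  0-simplices (5): a, b, c, d, e
  1-simplices (9): ac, ad, ae, bc, bd, be, cd, ce, de
  2-simplices (6): acd, ace, ade, bcd, bce, bde

giving chain groups C_0 ≅ Z^5, C_1 ≅ Z^9, C_2 ≅ Z^6.

∂_1: C_1 → C_0 maps an edge to its endpoints' difference, ∂[p,q] = q − p. For instance
  ∂ad = d − a.
This gives a 5×9 integer matrix of rank 4; reducing to Smith normal form yields diagonal entries (1,1,1,1).

Boundary ∂_2: C_2 → C_1 sends each 2-simplex [p,q,r] to [q,r] − [p,r] + [p,q]. For instance
  ∂bce = ce − be + bc,
  ∂bde = de − be + bd.
The resulting 9×6 matrix has rank 5, and its Smith normal form has invariant factors (1,1,1,1,1).

From H_k ≅ ker(∂_k) / im(∂_{k+1}) we obtain:

  H_0: rank C_0 − rank ∂_1 = 5 − 4 = 1, and the invariant factors of ∂_1 are all 1, so H_0 = Z.
  H_1: rank ker ∂_1 − rank ∂_2 = (9 − 4) − 5 = 0, and the invariant factors of ∂_2 are all 1, so H_1 = 0.
  H_2: rank ker ∂_2 − rank ∂_3 = (6 − 5) − 0 = 1, and there is no ∂_3, so H_2 = Z.

As a check, the Euler characteristic is 5 − 9 + 6 = 2, which agrees with 1 − 0 + 1 = 2.
(K is a triangulation of the 2-sphere S^2.)

Hence the Betti numbers are b_0 = 1, b_1 = 0, b_2 = 1.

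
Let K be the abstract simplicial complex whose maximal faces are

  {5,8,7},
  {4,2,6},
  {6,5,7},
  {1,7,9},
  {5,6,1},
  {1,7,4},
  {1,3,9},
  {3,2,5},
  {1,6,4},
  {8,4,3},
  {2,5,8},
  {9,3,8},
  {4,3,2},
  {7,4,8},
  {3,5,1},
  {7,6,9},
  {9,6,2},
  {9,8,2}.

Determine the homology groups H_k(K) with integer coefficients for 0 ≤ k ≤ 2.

K has 9 vertices, 27 edges, 18 triangles.
rank ∂_0 = 0, rank ∂_1 = 8 ⇒ b_0 = 9 − 0 − 8 = 1; all invariant factors of ∂_1 are 1 so no torsion. So H_0 = Z.
rank ∂_1 = 8, rank ∂_2 = 18 ⇒ b_1 = 27 − 8 − 18 = 1; ∂_2 has invariant factor(s) [2] giving torsion. So H_1 = Z ⊕ Z/2Z.
rank ∂_2 = 18, rank ∂_3 = 0 ⇒ b_2 = 18 − 18 − 0 = 0. So H_2 = 0.

H_0 = Z,  H_1 = Z ⊕ Z/2Z,  H_2 = 0.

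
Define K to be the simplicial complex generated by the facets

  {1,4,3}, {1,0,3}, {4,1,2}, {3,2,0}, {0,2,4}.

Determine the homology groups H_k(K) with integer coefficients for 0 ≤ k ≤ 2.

Fix the vertex order 0 < 1 < 2 < 3 < 4 and write every simplex with vertices in increasing order. Then dim K = 2 and the simplices of K are:

  0-simplices (5): [0], [1], [2], [3], [4]
  1-simplices (10): [0,1], [0,2], [0,3], [0,4], [1,2], [1,3], [1,4], [2,3], [2,4], [3,4]
  2-simplices (5): [0,1,3], [0,2,3], [0,2,4], [1,2,4], [1,3,4]

Hence C_0 ≅ Z^5, C_1 ≅ Z^10, C_2 ≅ Z^5.

Boundary ∂_1: C_1 → C_0 maps an edge to its endpoints' difference, ∂[p,q] = q − p.
This gives a 5×10 integer matrix of rank 4; reducing to Smith normal form yields diagonal entries (1,1,1,1).

∂_2: C_2 → C_1 sends each 2-simplex [p,q,r] to [q,r] − [p,r] + [p,q]. For instance
  ∂[0,2,3] = [2,3] − [0,3] + [0,2],
  ∂[1,2,4] = [2,4] − [1,4] + [1,2].
This gives a 10×5 integer matrix of rank 5; reducing to Smith normal form yields diagonal entries (1,1,1,1,1).

Now H_k = ker ∂_k / im ∂_{k+1}, so:

  H_0: rank C_0 − rank ∂_1 = 5 − 4 = 1, and the invariant factors of ∂_1 are all 1, so H_0 = Z.
  H_1: rank ker ∂_1 − rank ∂_2 = (10 − 4) − 5 = 1, and the invariant factors of ∂_2 are all 1, so H_1 = Z.
  H_2: rank ker ∂_2 − rank ∂_3 = (5 − 5) − 0 = 0, and there is no ∂_3, so H_2 = 0.

(K is a triangulation of the Möbius band.)

H_0 = Z,  H_1 = Z,  H_2 = 0.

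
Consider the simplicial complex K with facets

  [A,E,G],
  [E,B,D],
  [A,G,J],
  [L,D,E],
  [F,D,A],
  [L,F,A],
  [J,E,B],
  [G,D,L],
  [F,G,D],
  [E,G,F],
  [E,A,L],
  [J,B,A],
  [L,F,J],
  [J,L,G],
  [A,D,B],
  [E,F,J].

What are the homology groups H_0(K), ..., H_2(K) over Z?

Order the vertices as A < B < D < E < F < G < J < L. Listing each simplex with vertices in this order, K has dimension 2 with simplices:

  0-simplices (8): A, B, D, E, F, G, J, L
  1-simplices (24): AB, AD, AE, AF, AG, AJ, AL, BD, BE, BJ, DE, DF, DG, DL, EF, EG, EJ, EL, FG, FJ, FL, GJ, GL, JL
  2-simplices (16): ABD, ABJ, ADF, AEG, AEL, AFL, AGJ, BDE, BEJ, DEL, DFG, DGL, EFG, EFJ, FJL, GJL

Hence C_0 ≅ Z^8, C_1 ≅ Z^24, C_2 ≅ Z^16.

∂_1: C_1 → C_0 sends each edge [p,q] (with p < q) to q − p.
The 8×24 boundary matrix has rank 7 and Smith normal form diag(1,1,1,1,1,1,1).

The boundary map ∂_2: C_2 → C_1 sends each 2-simplex [p,q,r] to [q,r] − [p,r] + [p,q]. For instance
  ∂DFG = FG − DG + DF,
  ∂AEG = EG − AG + AE.
As a 24×16 matrix over Z this has rank 15, with invariant factors (1,1,1,1,1,1,1,1,1,1,1,1,1,1,1).

Now H_k = ker ∂_k / im ∂_{k+1}, so:

  H_0: rank C_0 − rank ∂_1 = 8 − 7 = 1, and the invariant factors of ∂_1 are all 1, so H_0 ≅ Z.
  H_1: rank ker ∂_1 − rank ∂_2 = (24 − 7) − 15 = 2, and the invariant factors of ∂_2 are all 1, so H_1 ≅ Z^2.
  H_2: rank ker ∂_2 − rank ∂_3 = (16 − 15) − 0 = 1, and there is no ∂_3, so H_2 ≅ Z.

As a check, the Euler characteristic is 8 − 24 + 16 = 0, which agrees with 1 − 2 + 1 = 0.
(K is a triangulation of the torus T^2.)

H_0 ≅ Z,  H_1 ≅ Z^2,  H_2 ≅ Z.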